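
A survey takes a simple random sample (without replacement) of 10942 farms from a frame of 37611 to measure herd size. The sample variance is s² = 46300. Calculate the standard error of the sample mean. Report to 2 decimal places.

1.73

Under SRS without replacement, Var(ȳ) = (1 − f)·s²/n with f = n/N = 10942/37611 = 0.29092553.
Var(ȳ) = (1 − 0.29092553)·46300/10942 = 0.70907447·4.2314019 = 3.0003791.
SE(ȳ) = √(3.0003791) = 1.73.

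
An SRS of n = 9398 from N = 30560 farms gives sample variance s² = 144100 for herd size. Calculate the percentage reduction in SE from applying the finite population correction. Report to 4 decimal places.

16.7850

f = n/N = 9398/30560 = 0.30752618.
SE_no-fpc = √(s²/n) = 3.9157438; SE_fpc = √((1−f)s²/n) = 3.2584867.
Ratio = √(1−f) = 0.83215012. Reduction = 100·(1 − 0.83215012) = 16.7850%.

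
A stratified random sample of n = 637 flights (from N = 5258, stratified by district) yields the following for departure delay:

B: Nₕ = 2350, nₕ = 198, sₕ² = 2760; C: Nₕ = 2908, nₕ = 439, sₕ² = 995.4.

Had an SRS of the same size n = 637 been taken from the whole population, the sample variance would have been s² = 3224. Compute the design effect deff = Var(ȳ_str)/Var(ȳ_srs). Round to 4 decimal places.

Var(ȳ_str) = Σ Wₕ²(1−fₕ)sₕ²/nₕ with Wₕ = Nₕ/5258:
  B: (2350/5258)²·(1−198/2350)·2760/198 = 2.5498396
  C: (2908/5258)²·(1−439/2908)·995.4/439 = 0.58885375
  → Var(ȳ_str) = 3.1386934.
Var(ȳ_srs) = (1 − 637/5258)·3224/637 = 4.4480636.
deff = 3.1386934 / 4.4480636 = 0.7056.

0.7056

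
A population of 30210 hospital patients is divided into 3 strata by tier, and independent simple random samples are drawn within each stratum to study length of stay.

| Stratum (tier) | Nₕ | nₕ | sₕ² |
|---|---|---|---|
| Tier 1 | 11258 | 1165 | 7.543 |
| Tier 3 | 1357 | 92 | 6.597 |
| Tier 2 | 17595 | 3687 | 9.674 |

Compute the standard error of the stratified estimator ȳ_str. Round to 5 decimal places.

0.04055

Var(ȳ_str) = Σₕ Wₕ²(1 − fₕ)sₕ²/nₕ with Wₕ = Nₕ/N, N = 30210.
Tier 1: Wₕ = 0.37265806; term = 0.37265806²·(1 − 0.10348197)·7.543/1165 = 8.0611731 × 10^-4.
Tier 3: Wₕ = 0.04491890; term = 0.04491890²·(1 − 0.06779661)·6.597/92 = 1.348738 × 10^-4.
Tier 2: Wₕ = 0.58242304; term = 0.58242304²·(1 − 0.20954817)·9.674/3687 = 7.0353458 × 10^-4.
Sum = 0.0016445257.
SE = √(0.0016445257) = 0.04055.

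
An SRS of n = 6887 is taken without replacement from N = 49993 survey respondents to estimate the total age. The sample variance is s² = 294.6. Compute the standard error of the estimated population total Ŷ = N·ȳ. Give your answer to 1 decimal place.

9601.2

Var(Ŷ) = N²·Var(ȳ) = N²·(1 − n/N)·s²/n.
f = 6887/49993 = 0.13775929; Var(ȳ) = 0.86224071·294.6/6887 = 0.03688342.
Var(Ŷ) = 49993² · 0.03688342 = 9.2182733 × 10^7.
SE(Ŷ) = √(9.2182733 × 10^7) = 9601.2.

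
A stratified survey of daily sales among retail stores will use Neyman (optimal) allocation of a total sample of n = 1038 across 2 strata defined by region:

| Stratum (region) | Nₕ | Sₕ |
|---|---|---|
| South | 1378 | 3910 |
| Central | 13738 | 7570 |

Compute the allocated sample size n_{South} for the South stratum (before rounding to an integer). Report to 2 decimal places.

51.13

Neyman allocation: nₕ = n·NₕSₕ / Σⱼ NⱼSⱼ.
Σ NⱼSⱼ = 1378·3910 + 13738·7570 = 1.0938464 × 10^8.
n_{South} = 1038·1378·3910 / (1.0938464 × 10^8) = 51.13.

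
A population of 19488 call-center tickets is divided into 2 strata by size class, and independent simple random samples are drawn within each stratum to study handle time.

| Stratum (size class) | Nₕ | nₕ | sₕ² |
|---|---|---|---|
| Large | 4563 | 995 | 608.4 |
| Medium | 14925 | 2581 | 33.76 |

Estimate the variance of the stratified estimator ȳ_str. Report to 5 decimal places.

Var(ȳ_str) = Σₕ Wₕ²(1 − fₕ)sₕ²/nₕ with Wₕ = Nₕ/N, N = 19488.
Large: Wₕ = 0.23414409; term = 0.23414409²·(1 − 0.21805829)·608.4/995 = 0.026212407.
Medium: Wₕ = 0.76585591; term = 0.76585591²·(1 − 0.17293132)·33.76/2581 = 0.0063452706.
Sum = 0.032557678.

0.03256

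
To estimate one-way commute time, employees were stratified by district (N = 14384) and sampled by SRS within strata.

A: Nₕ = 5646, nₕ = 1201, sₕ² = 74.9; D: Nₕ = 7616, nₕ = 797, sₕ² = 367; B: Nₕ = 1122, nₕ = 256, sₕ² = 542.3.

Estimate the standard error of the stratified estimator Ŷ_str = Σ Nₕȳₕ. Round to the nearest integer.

5248

Var(Ŷ_str) = Σₕ Nₕ²(1 − fₕ)sₕ²/nₕ.
A: 5646²·(1 − 1201/5646)·74.9/1201 = 1.5651337 × 10^6.
D: 7616²·(1 − 797/7616)·367/797 = 2.3914173 × 10^7.
B: 1122²·(1 − 256/1122)·542.3/256 = 2.0583081 × 10^6.
Sum = 2.7537615 × 10^7.
SE = √(2.7537615 × 10^7) = 5248.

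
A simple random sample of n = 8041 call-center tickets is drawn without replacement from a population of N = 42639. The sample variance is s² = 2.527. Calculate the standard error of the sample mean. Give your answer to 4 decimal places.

Under SRS without replacement, Var(ȳ) = (1 − f)·s²/n with f = n/N = 8041/42639 = 0.18858322.
Var(ȳ) = (1 − 0.18858322)·2.527/8041 = 0.81141678·3.1426439 × 10^-4 = 2.549994 × 10^-4.
SE(ȳ) = √(2.549994 × 10^-4) = 0.0160.

0.0160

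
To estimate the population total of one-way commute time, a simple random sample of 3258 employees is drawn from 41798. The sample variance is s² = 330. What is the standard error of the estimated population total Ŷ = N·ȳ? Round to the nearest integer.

Var(Ŷ) = N²·Var(ȳ) = N²·(1 − n/N)·s²/n.
f = 3258/41798 = 0.07794631; Var(ȳ) = 0.92205369·330/3258 = 0.09339402.
Var(Ŷ) = 41798² · 0.09339402 = 1.6316615 × 10^8.
SE(Ŷ) = √(1.6316615 × 10^8) = 12774.

12774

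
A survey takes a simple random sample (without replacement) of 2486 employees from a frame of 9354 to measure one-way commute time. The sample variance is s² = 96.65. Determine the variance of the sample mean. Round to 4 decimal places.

0.0285

Under SRS without replacement, Var(ȳ) = (1 − f)·s²/n with f = n/N = 2486/9354 = 0.26576866.
Var(ȳ) = (1 − 0.26576866)·96.65/2486 = 0.73423134·0.038877715 = 0.028545237.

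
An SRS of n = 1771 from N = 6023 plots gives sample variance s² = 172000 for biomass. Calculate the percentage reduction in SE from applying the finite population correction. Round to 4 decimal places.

f = n/N = 1771/6023 = 0.29403952.
SE_no-fpc = √(s²/n) = 9.8549617; SE_fpc = √((1−f)s²/n) = 8.2802822.
Ratio = √(1−f) = 0.84021455. Reduction = 100·(1 − 0.84021455) = 15.9785%.

15.9785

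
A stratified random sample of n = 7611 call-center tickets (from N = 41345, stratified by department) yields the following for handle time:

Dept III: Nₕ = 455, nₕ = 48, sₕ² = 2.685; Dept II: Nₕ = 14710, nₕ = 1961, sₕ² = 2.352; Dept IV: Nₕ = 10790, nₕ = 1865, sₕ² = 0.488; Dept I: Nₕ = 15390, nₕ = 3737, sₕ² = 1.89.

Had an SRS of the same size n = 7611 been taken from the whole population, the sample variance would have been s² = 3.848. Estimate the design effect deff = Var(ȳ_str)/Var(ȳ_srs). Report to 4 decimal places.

Var(ȳ_str) = Σ Wₕ²(1−fₕ)sₕ²/nₕ with Wₕ = Nₕ/41345:
  Dept III: (455/41345)²·(1−48/455)·2.685/48 = 6.0598638 × 10^-6
  Dept II: (14710/41345)²·(1−1961/14710)·2.352/1961 = 1.3158383 × 10^-4
  Dept IV: (10790/41345)²·(1−1865/10790)·0.488/1865 = 1.4740922 × 10^-5
  Dept I: (15390/41345)²·(1−3737/15390)·1.89/3737 = 5.3060224 × 10^-5
  → Var(ȳ_str) = 2.0544484 × 10^-4.
Var(ȳ_srs) = (1 − 7611/41345)·3.848/7611 = 4.1251352 × 10^-4.
deff = (2.0544484 × 10^-4) / (4.1251352 × 10^-4) = 0.4980.

0.4980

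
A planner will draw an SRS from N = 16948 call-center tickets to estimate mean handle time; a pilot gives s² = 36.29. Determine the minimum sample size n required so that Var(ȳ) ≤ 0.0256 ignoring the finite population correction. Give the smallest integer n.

Without fpc, n₀ = s²/D = 36.29/0.0256 = 1417.5781.
Rounding up, n = 1418.

1418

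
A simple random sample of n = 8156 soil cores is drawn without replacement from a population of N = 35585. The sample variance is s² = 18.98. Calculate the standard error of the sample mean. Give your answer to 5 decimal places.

Under SRS without replacement, Var(ȳ) = (1 − f)·s²/n with f = n/N = 8156/35585 = 0.22919770.
Var(ȳ) = (1 − 0.22919770)·18.98/8156 = 0.77080230·0.0023271211 = 0.0017937503.
SE(ȳ) = √(0.0017937503) = 0.04235.

0.04235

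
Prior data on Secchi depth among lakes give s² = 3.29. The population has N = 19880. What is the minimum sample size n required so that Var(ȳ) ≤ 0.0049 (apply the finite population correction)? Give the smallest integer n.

650

Without fpc, n₀ = s²/D = 3.29/0.0049 = 671.4286.
With fpc, (1 − n/N)·s²/n ≤ D requires n ≥ n₀/(1 + n₀/N) = 671.4286/(1 + 671.4286/19880) = 649.4926.
Rounding up, n = 650.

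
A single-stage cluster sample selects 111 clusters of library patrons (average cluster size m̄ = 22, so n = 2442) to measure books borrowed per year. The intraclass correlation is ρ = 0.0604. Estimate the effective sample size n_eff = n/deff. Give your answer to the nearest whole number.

1077

deff = 1 + (22 − 1)·0.0604 = 1 + 1.2684 = 2.2684.
n_eff = 2442 / 2.2684 = 1077.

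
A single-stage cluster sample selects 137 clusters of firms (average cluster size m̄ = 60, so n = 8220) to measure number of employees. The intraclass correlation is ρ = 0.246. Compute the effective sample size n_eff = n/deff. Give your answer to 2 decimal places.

deff = 1 + (60 − 1)·0.246 = 1 + 14.514 = 15.514.
n_eff = 8220 / 15.514 = 529.84.

529.84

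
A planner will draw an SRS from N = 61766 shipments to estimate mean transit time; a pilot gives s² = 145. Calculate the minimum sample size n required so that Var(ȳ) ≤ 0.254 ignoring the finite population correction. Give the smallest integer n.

571

Without fpc, n₀ = s²/D = 145/0.254 = 570.8661.
Rounding up, n = 571.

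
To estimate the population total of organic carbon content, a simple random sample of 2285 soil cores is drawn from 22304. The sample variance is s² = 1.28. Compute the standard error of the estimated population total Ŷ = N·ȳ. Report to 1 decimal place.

500.1

Var(Ŷ) = N²·Var(ȳ) = N²·(1 − n/N)·s²/n.
f = 2285/22304 = 0.10244799; Var(ȳ) = 0.89755201·1.28/2285 = 5.0278625 × 10^-4.
Var(Ŷ) = 22304² · (5.0278625 × 10^-4) = 250120.28.
SE(Ŷ) = √(250120.28) = 500.1.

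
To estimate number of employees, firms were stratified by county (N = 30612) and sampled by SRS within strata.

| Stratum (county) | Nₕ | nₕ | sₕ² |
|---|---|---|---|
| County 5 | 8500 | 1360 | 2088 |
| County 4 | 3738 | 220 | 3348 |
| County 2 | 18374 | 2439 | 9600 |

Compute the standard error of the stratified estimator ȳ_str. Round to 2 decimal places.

1.24

Var(ȳ_str) = Σₕ Wₕ²(1 − fₕ)sₕ²/nₕ with Wₕ = Nₕ/N, N = 30612.
County 5: Wₕ = 0.27766889; term = 0.27766889²·(1 − 0.16000000)·2088/1360 = 0.099431803.
County 4: Wₕ = 0.12210898; term = 0.12210898²·(1 − 0.05885500)·3348/220 = 0.21355733.
County 2: Wₕ = 0.60022214; term = 0.60022214²·(1 − 0.13274192)·9600/2439 = 1.2297924.
Sum = 1.5427815.
SE = √(1.5427815) = 1.24.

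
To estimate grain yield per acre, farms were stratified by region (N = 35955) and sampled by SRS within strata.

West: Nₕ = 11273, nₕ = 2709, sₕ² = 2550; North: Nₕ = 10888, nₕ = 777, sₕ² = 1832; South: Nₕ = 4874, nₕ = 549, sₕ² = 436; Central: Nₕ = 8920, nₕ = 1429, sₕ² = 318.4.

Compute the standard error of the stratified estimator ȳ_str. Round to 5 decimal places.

Var(ȳ_str) = Σₕ Wₕ²(1 − fₕ)sₕ²/nₕ with Wₕ = Nₕ/N, N = 35955.
West: Wₕ = 0.31353080; term = 0.31353080²·(1 − 0.24030870)·2550/2709 = 0.070295699.
North: Wₕ = 0.30282297; term = 0.30282297²·(1 − 0.07136297)·1832/777 = 0.20078353.
South: Wₕ = 0.13555834; term = 0.13555834²·(1 − 0.11263849)·436/549 = 0.012949923.
Central: Wₕ = 0.24808789; term = 0.24808789²·(1 − 0.16020179)·318.4/1429 = 0.011516669.
Sum = 0.29554582.
SE = √(0.29554582) = 0.54364.

0.54364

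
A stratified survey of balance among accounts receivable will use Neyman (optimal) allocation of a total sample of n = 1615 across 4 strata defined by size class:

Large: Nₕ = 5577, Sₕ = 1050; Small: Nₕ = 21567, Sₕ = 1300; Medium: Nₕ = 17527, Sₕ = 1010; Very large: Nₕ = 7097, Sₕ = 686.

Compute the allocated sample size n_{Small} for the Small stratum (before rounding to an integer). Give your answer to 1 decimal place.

Neyman allocation: nₕ = n·NₕSₕ / Σⱼ NⱼSⱼ.
Σ NⱼSⱼ = 5577·1050 + 21567·1300 + 17527·1010 + 7097·686 = 5.6463762 × 10^7.
n_{Small} = 1615·21567·1300 / (5.6463762 × 10^7) = 801.9.

801.9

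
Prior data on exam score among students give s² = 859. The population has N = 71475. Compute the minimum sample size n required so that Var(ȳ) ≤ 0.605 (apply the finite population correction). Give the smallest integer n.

Without fpc, n₀ = s²/D = 859/0.605 = 1419.8347.
With fpc, (1 − n/N)·s²/n ≤ D requires n ≥ n₀/(1 + n₀/N) = 1419.8347/(1 + 1419.8347/71475) = 1392.1794.
Rounding up, n = 1393.

1393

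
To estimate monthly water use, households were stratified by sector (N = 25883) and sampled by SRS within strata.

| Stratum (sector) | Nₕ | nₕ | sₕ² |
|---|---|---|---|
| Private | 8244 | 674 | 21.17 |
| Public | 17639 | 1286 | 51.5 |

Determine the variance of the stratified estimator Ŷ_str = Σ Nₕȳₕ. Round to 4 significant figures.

Var(Ŷ_str) = Σₕ Nₕ²(1 − fₕ)sₕ²/nₕ.
Private: 8244²·(1 − 674/8244)·21.17/674 = 1.9601749 × 10^6.
Public: 17639²·(1 − 1286/17639)·51.5/1286 = 1.1551481 × 10^7.
Sum = 1.3511656 × 10^7.

1.351 × 10^7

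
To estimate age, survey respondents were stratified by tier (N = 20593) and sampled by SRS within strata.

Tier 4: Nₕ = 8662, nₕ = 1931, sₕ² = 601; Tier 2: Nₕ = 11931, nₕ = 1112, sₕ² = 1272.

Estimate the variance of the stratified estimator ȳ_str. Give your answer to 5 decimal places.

0.39097

Var(ȳ_str) = Σₕ Wₕ²(1 − fₕ)sₕ²/nₕ with Wₕ = Nₕ/N, N = 20593.
Tier 4: Wₕ = 0.42062837; term = 0.42062837²·(1 − 0.22292773)·601/1931 = 0.042790832.
Tier 2: Wₕ = 0.57937163; term = 0.57937163²·(1 − 0.09320258)·1272/1112 = 0.34818259.
Sum = 0.39097342.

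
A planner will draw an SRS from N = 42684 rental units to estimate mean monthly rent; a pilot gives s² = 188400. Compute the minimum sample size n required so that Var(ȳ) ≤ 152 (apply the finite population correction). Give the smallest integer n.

Without fpc, n₀ = s²/D = 188400/152 = 1239.4737.
With fpc, (1 − n/N)·s²/n ≤ D requires n ≥ n₀/(1 + n₀/N) = 1239.4737/(1 + 1239.4737/42684) = 1204.4971.
Rounding up, n = 1205.

1205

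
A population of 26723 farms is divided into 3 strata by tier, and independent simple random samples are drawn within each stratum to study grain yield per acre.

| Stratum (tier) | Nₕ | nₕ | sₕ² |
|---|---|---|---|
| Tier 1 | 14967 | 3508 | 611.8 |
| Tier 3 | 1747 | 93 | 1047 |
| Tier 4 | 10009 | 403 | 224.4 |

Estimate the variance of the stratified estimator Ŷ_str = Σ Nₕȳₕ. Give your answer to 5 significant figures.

1.1598 × 10^8

Var(Ŷ_str) = Σₕ Nₕ²(1 − fₕ)sₕ²/nₕ.
Tier 1: 14967²·(1 − 3508/14967)·611.8/3508 = 2.991103 × 10^7.
Tier 3: 1747²·(1 − 93/1747)·1047/93 = 3.2530605 × 10^7.
Tier 4: 10009²·(1 − 403/10009)·224.4/403 = 5.3536636 × 10^7.
Sum = 1.1597827 × 10^8.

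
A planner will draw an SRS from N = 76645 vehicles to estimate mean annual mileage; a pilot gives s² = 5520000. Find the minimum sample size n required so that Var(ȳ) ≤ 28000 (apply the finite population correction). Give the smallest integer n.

Without fpc, n₀ = s²/D = 5520000/28000 = 197.1429.
With fpc, (1 − n/N)·s²/n ≤ D requires n ≥ n₀/(1 + n₀/N) = 197.1429/(1 + 197.1429/76645) = 196.6371.
Rounding up, n = 197.

197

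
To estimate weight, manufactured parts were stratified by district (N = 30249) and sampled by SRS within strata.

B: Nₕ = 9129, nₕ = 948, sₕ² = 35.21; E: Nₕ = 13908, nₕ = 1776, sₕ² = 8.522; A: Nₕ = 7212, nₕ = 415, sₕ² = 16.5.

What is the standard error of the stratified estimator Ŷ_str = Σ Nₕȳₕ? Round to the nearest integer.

Var(Ŷ_str) = Σₕ Nₕ²(1 − fₕ)sₕ²/nₕ.
B: 9129²·(1 − 948/9129)·35.21/948 = 2.7738776 × 10^6.
E: 13908²·(1 − 1776/13908)·8.522/1776 = 809646.89.
A: 7212²·(1 − 415/7212)·16.5/415 = 1.9489865 × 10^6.
Sum = 5.532511 × 10^6.
SE = √(5.532511 × 10^6) = 2352.

2352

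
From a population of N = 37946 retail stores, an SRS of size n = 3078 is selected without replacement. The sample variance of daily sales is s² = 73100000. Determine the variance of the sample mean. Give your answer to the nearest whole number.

Under SRS without replacement, Var(ȳ) = (1 − f)·s²/n with f = n/N = 3078/37946 = 0.08111527.
Var(ȳ) = (1 − 0.08111527)·73100000/3078 = 0.91888473·23749.188 = 21822.766.

21823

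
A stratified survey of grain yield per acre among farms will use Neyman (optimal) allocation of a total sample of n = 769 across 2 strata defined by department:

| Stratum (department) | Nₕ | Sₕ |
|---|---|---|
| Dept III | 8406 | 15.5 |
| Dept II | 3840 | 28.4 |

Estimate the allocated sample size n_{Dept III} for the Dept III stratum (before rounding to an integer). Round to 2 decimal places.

Neyman allocation: nₕ = n·NₕSₕ / Σⱼ NⱼSⱼ.
Σ NⱼSⱼ = 8406·15.5 + 3840·28.4 = 239349.
n_{Dept III} = 769·8406·15.5 / 239349 = 418.62.

418.62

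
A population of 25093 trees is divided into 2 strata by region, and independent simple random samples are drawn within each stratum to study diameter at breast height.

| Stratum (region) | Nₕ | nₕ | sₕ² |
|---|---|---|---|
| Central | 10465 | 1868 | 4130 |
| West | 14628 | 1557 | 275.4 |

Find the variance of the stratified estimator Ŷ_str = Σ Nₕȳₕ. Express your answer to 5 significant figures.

Var(Ŷ_str) = Σₕ Nₕ²(1 − fₕ)sₕ²/nₕ.
Central: 10465²·(1 − 1868/10465)·4130/1868 = 1.9891125 × 10^8.
West: 14628²·(1 − 1557/14628)·275.4/1557 = 3.3819649 × 10^7.
Sum = 2.327309 × 10^8.

2.3273 × 10^8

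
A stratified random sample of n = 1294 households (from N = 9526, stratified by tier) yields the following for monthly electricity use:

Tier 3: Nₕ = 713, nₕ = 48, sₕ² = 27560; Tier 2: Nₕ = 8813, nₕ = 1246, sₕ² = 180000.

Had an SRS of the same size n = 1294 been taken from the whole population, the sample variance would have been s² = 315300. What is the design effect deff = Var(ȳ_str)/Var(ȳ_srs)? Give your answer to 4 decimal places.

0.5184

Var(ȳ_str) = Σ Wₕ²(1−fₕ)sₕ²/nₕ with Wₕ = Nₕ/9526:
  Tier 3: (713/9526)²·(1−48/713)·27560/48 = 3.0000466
  Tier 2: (8813/9526)²·(1−1246/8813)·180000/1246 = 106.16487
  → Var(ȳ_str) = 109.16492.
Var(ȳ_srs) = (1 − 1294/9526)·315300/1294 = 210.56417.
deff = 109.16492 / 210.56417 = 0.5184.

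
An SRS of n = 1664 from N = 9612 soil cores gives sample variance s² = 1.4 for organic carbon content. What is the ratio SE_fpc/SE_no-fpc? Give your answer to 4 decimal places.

f = n/N = 1664/9612 = 0.17311694.
SE_no-fpc = √(s²/n) = 0.029005968; SE_fpc = √((1−f)s²/n) = 0.026376029.
Ratio = √(1−f) = 0.90933111.

0.9093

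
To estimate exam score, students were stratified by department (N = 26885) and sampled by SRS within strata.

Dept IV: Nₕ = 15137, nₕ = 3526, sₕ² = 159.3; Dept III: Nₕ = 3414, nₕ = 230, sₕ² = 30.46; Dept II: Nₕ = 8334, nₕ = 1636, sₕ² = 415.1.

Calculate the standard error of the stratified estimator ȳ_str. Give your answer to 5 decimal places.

0.18048

Var(ȳ_str) = Σₕ Wₕ²(1 − fₕ)sₕ²/nₕ with Wₕ = Nₕ/N, N = 26885.
Dept IV: Wₕ = 0.56302771; term = 0.56302771²·(1 − 0.23293916)·159.3/3526 = 0.010985576.
Dept III: Wₕ = 0.12698531; term = 0.12698531²·(1 − 0.06736965)·30.46/230 = 0.0019916754.
Dept II: Wₕ = 0.30998698; term = 0.30998698²·(1 − 0.19630430)·415.1/1636 = 0.019595123.
Sum = 0.032572374.
SE = √(0.032572374) = 0.18048.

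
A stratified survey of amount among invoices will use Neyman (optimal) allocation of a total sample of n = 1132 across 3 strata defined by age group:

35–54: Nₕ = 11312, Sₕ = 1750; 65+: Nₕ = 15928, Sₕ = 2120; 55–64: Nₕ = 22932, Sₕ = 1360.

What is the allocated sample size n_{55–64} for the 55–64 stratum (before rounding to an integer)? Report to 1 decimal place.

416.6

Neyman allocation: nₕ = n·NₕSₕ / Σⱼ NⱼSⱼ.
Σ NⱼSⱼ = 11312·1750 + 15928·2120 + 22932·1360 = 8.475088 × 10^7.
n_{55–64} = 1132·22932·1360 / (8.475088 × 10^7) = 416.6.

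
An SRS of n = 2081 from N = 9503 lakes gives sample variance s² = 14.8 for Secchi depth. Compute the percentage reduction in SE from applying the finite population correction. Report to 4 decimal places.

f = n/N = 2081/9503 = 0.21898348.
SE_no-fpc = √(s²/n) = 0.084332469; SE_fpc = √((1−f)s²/n) = 0.074528937.
Ratio = √(1−f) = 0.88375139. Reduction = 100·(1 − 0.88375139) = 11.6249%.

11.6249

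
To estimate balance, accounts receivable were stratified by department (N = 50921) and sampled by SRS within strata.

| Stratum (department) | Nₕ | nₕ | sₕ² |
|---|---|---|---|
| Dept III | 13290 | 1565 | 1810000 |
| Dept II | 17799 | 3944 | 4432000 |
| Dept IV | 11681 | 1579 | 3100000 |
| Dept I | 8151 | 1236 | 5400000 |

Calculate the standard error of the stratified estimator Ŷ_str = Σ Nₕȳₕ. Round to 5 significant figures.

Var(Ŷ_str) = Σₕ Nₕ²(1 − fₕ)sₕ²/nₕ.
Dept III: 13290²·(1 − 1565/13290)·1810000/1565 = 1.8021962 × 10^11.
Dept II: 17799²·(1 − 3944/17799)·4432000/3944 = 2.7711815 × 10^11.
Dept IV: 11681²·(1 − 1579/11681)·3100000/1579 = 2.3166848 × 10^11.
Dept I: 8151²·(1 − 1236/8151)·5400000/1236 = 2.4625121 × 10^11.
Sum = 9.3525746 × 10^11.
SE = √(9.3525746 × 10^11) = 967090.

967090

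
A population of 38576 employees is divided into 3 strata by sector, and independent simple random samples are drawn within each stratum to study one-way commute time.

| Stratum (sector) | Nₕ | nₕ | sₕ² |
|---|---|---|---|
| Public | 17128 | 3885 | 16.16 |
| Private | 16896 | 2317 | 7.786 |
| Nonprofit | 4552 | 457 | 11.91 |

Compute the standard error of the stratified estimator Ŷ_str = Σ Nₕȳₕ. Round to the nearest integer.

1502

Var(Ŷ_str) = Σₕ Nₕ²(1 − fₕ)sₕ²/nₕ.
Public: 17128²·(1 − 3885/17128)·16.16/3885 = 943503.18.
Private: 16896²·(1 − 2317/16896)·7.786/2317 = 827751.55.
Nonprofit: 4552²·(1 − 457/4552)·11.91/457 = 485793.52.
Sum = 2.2570483 × 10^6.
SE = √(2.2570483 × 10^6) = 1502.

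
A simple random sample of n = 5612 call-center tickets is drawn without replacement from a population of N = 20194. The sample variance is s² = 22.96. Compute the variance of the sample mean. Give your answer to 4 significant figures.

Under SRS without replacement, Var(ȳ) = (1 − f)·s²/n with f = n/N = 5612/20194 = 0.27790433.
Var(ȳ) = (1 − 0.27790433)·22.96/5612 = 0.72209567·0.0040912331 = 0.0029542617.

0.002954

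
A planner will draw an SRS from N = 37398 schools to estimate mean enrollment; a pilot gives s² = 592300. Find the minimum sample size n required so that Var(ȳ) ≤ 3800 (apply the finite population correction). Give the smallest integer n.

Without fpc, n₀ = s²/D = 592300/3800 = 155.8684.
With fpc, (1 − n/N)·s²/n ≤ D requires n ≥ n₀/(1 + n₀/N) = 155.8684/(1 + 155.8684/37398) = 155.2215.
Rounding up, n = 156.

156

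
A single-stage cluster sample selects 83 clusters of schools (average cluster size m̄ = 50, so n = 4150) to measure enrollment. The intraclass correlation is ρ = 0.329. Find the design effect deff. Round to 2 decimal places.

17.12

deff = 1 + (50 − 1)·0.329 = 1 + 16.121 = 17.121.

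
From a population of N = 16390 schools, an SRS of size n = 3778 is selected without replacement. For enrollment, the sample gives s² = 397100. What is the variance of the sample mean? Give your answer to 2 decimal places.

Under SRS without replacement, Var(ȳ) = (1 − f)·s²/n with f = n/N = 3778/16390 = 0.23050641.
Var(ȳ) = (1 − 0.23050641)·397100/3778 = 0.76949359·105.10852 = 80.880335.

80.88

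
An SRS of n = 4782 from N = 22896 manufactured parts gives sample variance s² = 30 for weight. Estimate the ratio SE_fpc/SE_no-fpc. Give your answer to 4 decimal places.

f = n/N = 4782/22896 = 0.20885744.
SE_no-fpc = √(s²/n) = 0.079205591; SE_fpc = √((1−f)s²/n) = 0.07045036.
Ratio = √(1−f) = 0.88946195.

0.8895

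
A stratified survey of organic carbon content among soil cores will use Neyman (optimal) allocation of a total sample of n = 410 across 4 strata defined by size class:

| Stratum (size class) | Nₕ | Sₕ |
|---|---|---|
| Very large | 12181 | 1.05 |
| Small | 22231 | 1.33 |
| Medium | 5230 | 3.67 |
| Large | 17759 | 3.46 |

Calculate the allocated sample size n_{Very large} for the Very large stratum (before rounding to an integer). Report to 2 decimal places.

Neyman allocation: nₕ = n·NₕSₕ / Σⱼ NⱼSⱼ.
Σ NⱼSⱼ = 12181·1.05 + 22231·1.33 + 5230·3.67 + 17759·3.46 = 122997.52.
n_{Very large} = 410·12181·1.05 / 122997.52 = 42.63.

42.63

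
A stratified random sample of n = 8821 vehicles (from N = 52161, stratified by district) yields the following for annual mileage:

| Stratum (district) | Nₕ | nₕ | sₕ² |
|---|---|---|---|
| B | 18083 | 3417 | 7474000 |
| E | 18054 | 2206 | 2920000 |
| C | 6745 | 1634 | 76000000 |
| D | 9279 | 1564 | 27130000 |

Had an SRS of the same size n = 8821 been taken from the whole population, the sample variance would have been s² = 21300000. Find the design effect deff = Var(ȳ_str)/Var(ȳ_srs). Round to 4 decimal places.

0.6969

Var(ȳ_str) = Σ Wₕ²(1−fₕ)sₕ²/nₕ with Wₕ = Nₕ/52161:
  B: (18083/52161)²·(1−3417/18083)·7474000/3417 = 213.20553
  E: (18054/52161)²·(1−2206/18054)·2920000/2206 = 139.19814
  C: (6745/52161)²·(1−1634/6745)·76000000/1634 = 589.32865
  D: (9279/52161)²·(1−1564/9279)·27130000/1564 = 456.41334
  → Var(ȳ_str) = 1398.1457.
Var(ȳ_srs) = (1 − 8821/52161)·21300000/8821 = 2006.3411.
deff = 1398.1457 / 2006.3411 = 0.6969.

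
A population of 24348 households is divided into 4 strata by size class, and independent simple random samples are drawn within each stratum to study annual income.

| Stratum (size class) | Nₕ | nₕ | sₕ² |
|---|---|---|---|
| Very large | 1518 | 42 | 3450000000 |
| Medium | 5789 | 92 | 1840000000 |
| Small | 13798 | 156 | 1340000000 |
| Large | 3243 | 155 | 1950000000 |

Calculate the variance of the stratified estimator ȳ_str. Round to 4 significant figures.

4.363 × 10^6

Var(ȳ_str) = Σₕ Wₕ²(1 − fₕ)sₕ²/nₕ with Wₕ = Nₕ/N, N = 24348.
Very large: Wₕ = 0.06234598; term = 0.06234598²·(1 − 0.02766798)·3450000000/42 = 310456.92.
Medium: Wₕ = 0.23776080; term = 0.23776080²·(1 − 0.01589221)·1840000000/92 = 1.1126362 × 10^6.
Small: Wₕ = 0.56669952; term = 0.56669952²·(1 − 0.01130599)·1340000000/156 = 2.7273935 × 10^6.
Large: Wₕ = 0.13319369; term = 0.13319369²·(1 − 0.04779525)·1950000000/155 = 212520.37.
Sum = 4.363007 × 10^6.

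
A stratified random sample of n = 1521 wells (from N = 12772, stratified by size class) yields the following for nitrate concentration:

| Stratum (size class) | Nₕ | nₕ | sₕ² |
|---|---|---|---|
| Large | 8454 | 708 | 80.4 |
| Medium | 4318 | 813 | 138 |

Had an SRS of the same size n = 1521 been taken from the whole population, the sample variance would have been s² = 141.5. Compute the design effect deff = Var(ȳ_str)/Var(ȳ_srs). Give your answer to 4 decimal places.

Var(ȳ_str) = Σ Wₕ²(1−fₕ)sₕ²/nₕ with Wₕ = Nₕ/12772:
  Large: (8454/12772)²·(1−708/8454)·80.4/708 = 0.045587388
  Medium: (4318/12772)²·(1−813/4318)·138/813 = 0.015748579
  → Var(ȳ_str) = 0.061335967.
Var(ȳ_srs) = (1 − 1521/12772)·141.5/1521 = 0.081951978.
deff = 0.061335967 / 0.081951978 = 0.7484.

0.7484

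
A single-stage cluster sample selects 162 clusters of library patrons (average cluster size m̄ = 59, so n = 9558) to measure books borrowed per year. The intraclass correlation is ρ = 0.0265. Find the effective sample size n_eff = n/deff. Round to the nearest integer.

deff = 1 + (59 − 1)·0.0265 = 1 + 1.537 = 2.537.
n_eff = 9558 / 2.537 = 3767.

3767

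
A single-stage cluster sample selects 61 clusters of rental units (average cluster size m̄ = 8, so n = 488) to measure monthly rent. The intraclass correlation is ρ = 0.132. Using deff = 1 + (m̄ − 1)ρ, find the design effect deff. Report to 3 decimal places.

1.924

deff = 1 + (8 − 1)·0.132 = 1 + 0.924 = 1.924.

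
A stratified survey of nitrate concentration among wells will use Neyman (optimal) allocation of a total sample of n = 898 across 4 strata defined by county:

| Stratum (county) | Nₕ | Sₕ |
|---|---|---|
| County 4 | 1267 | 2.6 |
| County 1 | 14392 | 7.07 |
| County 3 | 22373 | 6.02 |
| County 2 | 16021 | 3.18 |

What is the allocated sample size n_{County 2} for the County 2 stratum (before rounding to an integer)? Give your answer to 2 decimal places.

157.39

Neyman allocation: nₕ = n·NₕSₕ / Σⱼ NⱼSⱼ.
Σ NⱼSⱼ = 1267·2.6 + 14392·7.07 + 22373·6.02 + 16021·3.18 = 290677.88.
n_{County 2} = 898·16021·3.18 / 290677.88 = 157.39.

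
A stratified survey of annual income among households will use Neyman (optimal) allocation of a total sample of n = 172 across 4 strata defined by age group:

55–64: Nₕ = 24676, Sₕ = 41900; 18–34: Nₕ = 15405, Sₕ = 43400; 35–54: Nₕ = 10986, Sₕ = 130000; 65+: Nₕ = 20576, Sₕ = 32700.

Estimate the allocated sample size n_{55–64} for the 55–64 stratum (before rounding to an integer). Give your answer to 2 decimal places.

46.76

Neyman allocation: nₕ = n·NₕSₕ / Σⱼ NⱼSⱼ.
Σ NⱼSⱼ = 24676·41900 + 15405·43400 + 10986·130000 + 20576·32700 = 3.8035166 × 10^9.
n_{55–64} = 172·24676·41900 / (3.8035166 × 10^9) = 46.76.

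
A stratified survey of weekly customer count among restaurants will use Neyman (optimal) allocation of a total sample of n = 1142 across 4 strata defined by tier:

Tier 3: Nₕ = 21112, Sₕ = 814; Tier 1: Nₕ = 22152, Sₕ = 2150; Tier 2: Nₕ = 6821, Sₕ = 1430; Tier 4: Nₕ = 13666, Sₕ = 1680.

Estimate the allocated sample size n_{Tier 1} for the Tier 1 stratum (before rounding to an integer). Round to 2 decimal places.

557.70

Neyman allocation: nₕ = n·NₕSₕ / Σⱼ NⱼSⱼ.
Σ NⱼSⱼ = 21112·814 + 22152·2150 + 6821·1430 + 13666·1680 = 9.7524878 × 10^7.
n_{Tier 1} = 1142·22152·2150 / (9.7524878 × 10^7) = 557.70.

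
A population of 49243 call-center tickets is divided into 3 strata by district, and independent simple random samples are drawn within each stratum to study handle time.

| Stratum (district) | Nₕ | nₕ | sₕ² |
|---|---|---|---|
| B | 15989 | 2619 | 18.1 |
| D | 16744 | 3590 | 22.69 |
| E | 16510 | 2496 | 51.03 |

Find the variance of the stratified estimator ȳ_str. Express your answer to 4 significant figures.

Var(ȳ_str) = Σₕ Wₕ²(1 − fₕ)sₕ²/nₕ with Wₕ = Nₕ/N, N = 49243.
B: Wₕ = 0.32469590; term = 0.32469590²·(1 − 0.16380011)·18.1/2619 = 6.0926577 × 10^-4.
D: Wₕ = 0.34002802; term = 0.34002802²·(1 − 0.21440516)·22.69/3590 = 5.7407428 × 10^-4.
E: Wₕ = 0.33527608; term = 0.33527608²·(1 − 0.15118110)·51.03/2496 = 0.001950748.
Sum = 0.0031340881.

0.003134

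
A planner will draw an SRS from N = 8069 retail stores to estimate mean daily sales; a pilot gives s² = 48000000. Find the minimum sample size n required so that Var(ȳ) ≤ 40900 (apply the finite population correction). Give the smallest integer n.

Without fpc, n₀ = s²/D = 48000000/40900 = 1173.5941.
With fpc, (1 − n/N)·s²/n ≤ D requires n ≥ n₀/(1 + n₀/N) = 1173.5941/(1 + 1173.5941/8069) = 1024.5750.
Rounding up, n = 1025.

1025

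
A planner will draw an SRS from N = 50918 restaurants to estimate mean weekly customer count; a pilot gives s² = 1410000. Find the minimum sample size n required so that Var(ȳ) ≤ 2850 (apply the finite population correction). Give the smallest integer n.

Without fpc, n₀ = s²/D = 1410000/2850 = 494.7368.
With fpc, (1 − n/N)·s²/n ≤ D requires n ≥ n₀/(1 + n₀/N) = 494.7368/(1 + 494.7368/50918) = 489.9760.
Rounding up, n = 490.

490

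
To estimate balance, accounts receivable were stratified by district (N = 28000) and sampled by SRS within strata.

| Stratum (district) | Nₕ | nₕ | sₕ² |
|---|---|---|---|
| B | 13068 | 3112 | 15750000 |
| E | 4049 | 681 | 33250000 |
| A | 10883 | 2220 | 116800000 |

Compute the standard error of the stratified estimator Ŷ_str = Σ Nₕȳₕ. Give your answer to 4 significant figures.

2.507 × 10^6

Var(Ŷ_str) = Σₕ Nₕ²(1 − fₕ)sₕ²/nₕ.
B: 13068²·(1 − 3112/13068)·15750000/3112 = 6.5846847 × 10^11.
E: 4049²·(1 − 681/4049)·33250000/681 = 6.6583159 × 10^11.
A: 10883²·(1 − 2220/10883)·116800000/2220 = 4.9602871 × 10^12.
Sum = 6.2845872 × 10^12.
SE = √(6.2845872 × 10^12) = 2.507 × 10^6.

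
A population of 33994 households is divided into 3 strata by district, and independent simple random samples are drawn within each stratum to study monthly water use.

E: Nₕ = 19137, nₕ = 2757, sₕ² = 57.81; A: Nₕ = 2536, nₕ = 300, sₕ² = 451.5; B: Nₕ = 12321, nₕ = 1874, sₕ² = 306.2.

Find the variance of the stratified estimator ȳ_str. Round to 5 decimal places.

0.03127

Var(ȳ_str) = Σₕ Wₕ²(1 − fₕ)sₕ²/nₕ with Wₕ = Nₕ/N, N = 33994.
E: Wₕ = 0.56295229; term = 0.56295229²·(1 − 0.14406647)·57.81/2757 = 0.0056878668.
A: Wₕ = 0.07460140; term = 0.07460140²·(1 − 0.11829653)·451.5/300 = 0.0073850427.
B: Wₕ = 0.36244631; term = 0.36244631²·(1 − 0.15209804)·306.2/1874 = 0.018199884.
Sum = 0.031272794.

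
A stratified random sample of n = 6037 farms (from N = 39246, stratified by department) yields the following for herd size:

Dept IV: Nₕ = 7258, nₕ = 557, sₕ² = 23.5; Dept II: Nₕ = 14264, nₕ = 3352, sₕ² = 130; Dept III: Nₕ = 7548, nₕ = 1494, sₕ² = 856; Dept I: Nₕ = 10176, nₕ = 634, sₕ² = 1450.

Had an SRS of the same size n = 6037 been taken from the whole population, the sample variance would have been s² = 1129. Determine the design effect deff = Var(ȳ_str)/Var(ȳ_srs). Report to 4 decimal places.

Var(ȳ_str) = Σ Wₕ²(1−fₕ)sₕ²/nₕ with Wₕ = Nₕ/39246:
  Dept IV: (7258/39246)²·(1−557/7258)·23.5/557 = 0.0013322277
  Dept II: (14264/39246)²·(1−3352/14264)·130/3352 = 0.0039191712
  Dept III: (7548/39246)²·(1−1494/7548)·856/1494 = 0.016998346
  Dept I: (10176/39246)²·(1−634/10176)·1450/634 = 0.14417981
  → Var(ȳ_str) = 0.16642955.
Var(ȳ_srs) = (1 − 6037/39246)·1129/6037 = 0.15824615.
deff = 0.16642955 / 0.15824615 = 1.0517.

1.0517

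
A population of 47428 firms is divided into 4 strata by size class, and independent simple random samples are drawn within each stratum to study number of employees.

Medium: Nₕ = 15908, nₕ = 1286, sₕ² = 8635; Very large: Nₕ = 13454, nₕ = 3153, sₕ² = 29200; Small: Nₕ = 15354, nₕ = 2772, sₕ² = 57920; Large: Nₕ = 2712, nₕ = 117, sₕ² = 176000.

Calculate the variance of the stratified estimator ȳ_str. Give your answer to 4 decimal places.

Var(ȳ_str) = Σₕ Wₕ²(1 − fₕ)sₕ²/nₕ with Wₕ = Nₕ/N, N = 47428.
Medium: Wₕ = 0.33541368; term = 0.33541368²·(1 − 0.08083983)·8635/1286 = 0.69434308.
Very large: Wₕ = 0.28367209; term = 0.28367209²·(1 − 0.23435410)·29200/3153 = 0.57058463.
Small: Wₕ = 0.32373282; term = 0.32373282²·(1 − 0.18053927)·57920/2772 = 1.794473.
Large: Wₕ = 0.05718141; term = 0.05718141²·(1 − 0.04314159)·176000/117 = 4.7063501.
Sum = 7.7657508.

7.7658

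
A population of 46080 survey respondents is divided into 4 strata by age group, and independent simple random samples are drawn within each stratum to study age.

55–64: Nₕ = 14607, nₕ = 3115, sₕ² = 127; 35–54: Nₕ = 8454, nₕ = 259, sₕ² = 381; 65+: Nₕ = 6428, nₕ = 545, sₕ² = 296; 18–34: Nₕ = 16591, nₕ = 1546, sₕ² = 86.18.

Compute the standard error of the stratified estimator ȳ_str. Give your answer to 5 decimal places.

0.25970

Var(ȳ_str) = Σₕ Wₕ²(1 − fₕ)sₕ²/nₕ with Wₕ = Nₕ/N, N = 46080.
55–64: Wₕ = 0.31699219; term = 0.31699219²·(1 − 0.21325392)·127/3115 = 0.0032231267.
35–54: Wₕ = 0.18346354; term = 0.18346354²·(1 − 0.03063639)·381/259 = 0.04799671.
65+: Wₕ = 0.13949653; term = 0.13949653²·(1 − 0.08478531)·296/545 = 0.0096726391.
18–34: Wₕ = 0.36004774; term = 0.36004774²·(1 − 0.09318305)·86.18/1546 = 0.0065529494.
Sum = 0.067445425.
SE = √(0.067445425) = 0.25970.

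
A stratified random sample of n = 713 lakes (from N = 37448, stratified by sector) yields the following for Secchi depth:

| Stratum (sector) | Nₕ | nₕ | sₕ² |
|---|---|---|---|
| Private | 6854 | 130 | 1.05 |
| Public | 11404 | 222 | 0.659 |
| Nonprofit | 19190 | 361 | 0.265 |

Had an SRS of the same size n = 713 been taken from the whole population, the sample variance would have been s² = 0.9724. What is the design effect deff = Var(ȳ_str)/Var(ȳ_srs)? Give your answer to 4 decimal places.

0.5415

Var(ȳ_str) = Σ Wₕ²(1−fₕ)sₕ²/nₕ with Wₕ = Nₕ/37448:
  Private: (6854/37448)²·(1−130/6854)·1.05/130 = 2.6543641 × 10^-4
  Public: (11404/37448)²·(1−222/11404)·0.659/222 = 2.6993045 × 10^-4
  Nonprofit: (19190/37448)²·(1−361/19190)·0.265/361 = 1.8914011 × 10^-4
  → Var(ȳ_str) = 7.2450697 × 10^-4.
Var(ȳ_srs) = (1 − 713/37448)·0.9724/713 = 0.0013378482.
deff = (7.2450697 × 10^-4) / 0.0013378482 = 0.5415.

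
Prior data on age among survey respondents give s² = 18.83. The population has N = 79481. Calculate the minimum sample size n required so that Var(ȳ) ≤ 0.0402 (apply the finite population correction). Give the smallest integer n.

466

Without fpc, n₀ = s²/D = 18.83/0.0402 = 468.4080.
With fpc, (1 − n/N)·s²/n ≤ D requires n ≥ n₀/(1 + n₀/N) = 468.4080/(1 + 468.4080/79481) = 465.6637.
Rounding up, n = 466.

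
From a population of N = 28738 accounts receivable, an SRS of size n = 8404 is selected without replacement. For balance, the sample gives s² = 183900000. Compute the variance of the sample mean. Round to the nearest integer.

15483

Under SRS without replacement, Var(ȳ) = (1 − f)·s²/n with f = n/N = 8404/28738 = 0.29243510.
Var(ȳ) = (1 − 0.29243510)·183900000/8404 = 0.70756490·21882.437 = 15483.244.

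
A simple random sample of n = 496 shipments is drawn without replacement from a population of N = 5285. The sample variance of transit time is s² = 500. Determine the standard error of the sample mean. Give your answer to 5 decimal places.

0.95575

Under SRS without replacement, Var(ȳ) = (1 − f)·s²/n with f = n/N = 496/5285 = 0.09385052.
Var(ȳ) = (1 − 0.09385052)·500/496 = 0.90614948·1.0080645 = 0.91345714.
SE(ȳ) = √(0.91345714) = 0.95575.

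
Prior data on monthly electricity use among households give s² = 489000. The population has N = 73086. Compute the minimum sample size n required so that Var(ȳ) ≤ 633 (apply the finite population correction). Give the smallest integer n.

765

Without fpc, n₀ = s²/D = 489000/633 = 772.5118.
With fpc, (1 − n/N)·s²/n ≤ D requires n ≥ n₀/(1 + n₀/N) = 772.5118/(1 + 772.5118/73086) = 764.4318.
Rounding up, n = 765.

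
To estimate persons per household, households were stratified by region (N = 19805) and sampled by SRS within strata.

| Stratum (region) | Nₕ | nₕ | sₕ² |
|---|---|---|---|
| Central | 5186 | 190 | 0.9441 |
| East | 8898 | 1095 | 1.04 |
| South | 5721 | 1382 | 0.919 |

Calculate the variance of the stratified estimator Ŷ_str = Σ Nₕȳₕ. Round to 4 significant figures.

211200

Var(Ŷ_str) = Σₕ Nₕ²(1 − fₕ)sₕ²/nₕ.
Central: 5186²·(1 − 190/5186)·0.9441/190 = 128741.73.
East: 8898²·(1 − 1095/8898)·1.04/1095 = 65943.687.
South: 5721²·(1 − 1382/5721)·0.919/1382 = 16507.035.
Sum = 211192.45.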